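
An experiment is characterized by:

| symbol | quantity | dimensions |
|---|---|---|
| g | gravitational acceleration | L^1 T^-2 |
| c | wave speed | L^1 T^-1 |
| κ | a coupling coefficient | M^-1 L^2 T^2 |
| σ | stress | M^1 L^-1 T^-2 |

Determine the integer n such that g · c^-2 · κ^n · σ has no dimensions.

1

Balance the M exponent: (-1)·n from κ, plus (0) − 2·(0) + (1) = 1 from the rest, must sum to zero.
−n + 1 = 0, so n = 1.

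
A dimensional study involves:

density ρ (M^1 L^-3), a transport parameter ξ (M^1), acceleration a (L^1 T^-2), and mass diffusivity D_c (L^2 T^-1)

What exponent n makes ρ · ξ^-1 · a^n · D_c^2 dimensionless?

-1

Balance the L exponent: (1)·n from a, plus (-3) − (0) + 2·(2) = 1 from the rest, must sum to zero.
n + 1 = 0, so n = -1.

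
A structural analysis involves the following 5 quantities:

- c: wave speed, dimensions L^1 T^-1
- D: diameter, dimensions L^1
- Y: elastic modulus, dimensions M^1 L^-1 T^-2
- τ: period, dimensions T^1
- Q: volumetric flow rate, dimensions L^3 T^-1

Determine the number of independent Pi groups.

There are 5 variables and 3 base dimensions (M, L, T).
The dimension matrix has rank 3.
Independent dimensionless groups: 5 − 3 = 2.

2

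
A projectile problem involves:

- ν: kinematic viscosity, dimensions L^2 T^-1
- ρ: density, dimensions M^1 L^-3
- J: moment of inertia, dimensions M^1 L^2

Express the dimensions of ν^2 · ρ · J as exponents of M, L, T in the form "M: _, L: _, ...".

Collect each base-dimension exponent across the product:
  M: 2·(0) + (1) + (1) = 2
  L: 2·(2) + (-3) + (2) = 3
  T: 2·(-1) + (0) + (0) = -2
So the dimensions are [M² L³ T⁻²].

M: 2, L: 3, T: -2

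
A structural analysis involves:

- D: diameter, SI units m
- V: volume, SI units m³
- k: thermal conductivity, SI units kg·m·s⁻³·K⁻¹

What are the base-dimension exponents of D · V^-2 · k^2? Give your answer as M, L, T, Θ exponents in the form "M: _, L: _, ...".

Collect each base-dimension exponent across the product:
  M: (0) − 2·(0) + 2·(1) = 2
  L: (1) − 2·(3) + 2·(1) = -3
  T: (0) − 2·(0) + 2·(-3) = -6
  Θ: (0) − 2·(0) + 2·(-1) = -2
So the dimensions are [M² L⁻³ T⁻⁶ Θ⁻²].

M: 2, L: -3, T: -6, Θ: -2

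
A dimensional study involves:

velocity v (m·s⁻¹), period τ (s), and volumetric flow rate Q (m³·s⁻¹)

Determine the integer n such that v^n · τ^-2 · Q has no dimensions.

-3

Balance the L exponent: (1)·n from v, plus −2·(0) + (3) = 3 from the rest, must sum to zero.
n + 3 = 0, so n = -3.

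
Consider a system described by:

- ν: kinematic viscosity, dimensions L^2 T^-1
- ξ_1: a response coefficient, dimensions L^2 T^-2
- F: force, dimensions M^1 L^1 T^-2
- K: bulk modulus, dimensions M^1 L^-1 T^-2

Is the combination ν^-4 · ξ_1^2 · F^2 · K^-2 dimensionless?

Sum the exponent of each base dimension across the product:
  M: −4·[ν]_M + 2·[ξ_1]_M + 2·[F]_M − 2·[K]_M = −4·(0) + 2·(0) + 2·(1) − 2·(1) = 0
  L: −4·[ν]_L + 2·[ξ_1]_L + 2·[F]_L − 2·[K]_L = −4·(2) + 2·(2) + 2·(1) − 2·(-1) = 0
  T: −4·[ν]_T + 2·[ξ_1]_T + 2·[F]_T − 2·[K]_T = −4·(-1) + 2·(-2) + 2·(-2) − 2·(-2) = 0
All base exponents vanish — dimensionless.

yes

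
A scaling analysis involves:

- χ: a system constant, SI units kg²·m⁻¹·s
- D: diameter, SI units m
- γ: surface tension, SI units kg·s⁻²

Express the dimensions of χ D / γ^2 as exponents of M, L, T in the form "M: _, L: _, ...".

Collect each base-dimension exponent across the product:
  M: (2) + (0) − 2·(1) = 0
  L: (-1) + (1) − 2·(0) = 0
  T: (1) + (0) − 2·(-2) = 5
So the dimensions are [T⁵].

M: 0, L: 0, T: 5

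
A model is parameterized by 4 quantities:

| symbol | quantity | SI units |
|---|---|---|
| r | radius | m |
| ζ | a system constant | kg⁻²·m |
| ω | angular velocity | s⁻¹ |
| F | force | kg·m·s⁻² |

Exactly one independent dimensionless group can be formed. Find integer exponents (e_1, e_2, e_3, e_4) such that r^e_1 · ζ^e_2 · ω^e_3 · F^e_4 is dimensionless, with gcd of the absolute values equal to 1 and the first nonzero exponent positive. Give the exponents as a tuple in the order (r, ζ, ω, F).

(3, -1, 4, -2)

M: e_1·(0) + e_2·(-2) + e_3·(0) + e_4·(1) = 0
L: e_1·(1) + e_2·(1) + e_3·(0) + e_4·(1) = 0
T: e_1·(0) + e_2·(0) + e_3·(-1) + e_4·(-2) = 0
Solving this homogeneous linear system for the smallest-integer solution (first nonzero entry positive) gives (3, -1, 4, -2).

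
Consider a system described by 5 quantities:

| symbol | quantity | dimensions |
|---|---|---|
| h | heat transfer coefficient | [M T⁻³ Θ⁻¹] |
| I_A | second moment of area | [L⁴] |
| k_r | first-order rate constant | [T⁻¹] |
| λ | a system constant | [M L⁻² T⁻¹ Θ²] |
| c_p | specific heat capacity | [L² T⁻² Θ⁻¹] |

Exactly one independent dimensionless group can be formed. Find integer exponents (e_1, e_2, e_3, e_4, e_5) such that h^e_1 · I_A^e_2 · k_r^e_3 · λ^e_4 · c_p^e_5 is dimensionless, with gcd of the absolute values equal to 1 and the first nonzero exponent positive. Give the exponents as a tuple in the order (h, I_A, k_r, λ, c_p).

M: e_1·(1) + e_2·(0) + e_3·(0) + e_4·(1) + e_5·(0) = 0
L: e_1·(0) + e_2·(4) + e_3·(0) + e_4·(-2) + e_5·(2) = 0
T: e_1·(-3) + e_2·(0) + e_3·(-1) + e_4·(-1) + e_5·(-2) = 0
Θ: e_1·(-1) + e_2·(0) + e_3·(0) + e_4·(2) + e_5·(-1) = 0
Solving this homogeneous linear system for the smallest-integer solution (first nonzero entry positive) gives (1, 1, 4, -1, -3).

(1, 1, 4, -1, -3)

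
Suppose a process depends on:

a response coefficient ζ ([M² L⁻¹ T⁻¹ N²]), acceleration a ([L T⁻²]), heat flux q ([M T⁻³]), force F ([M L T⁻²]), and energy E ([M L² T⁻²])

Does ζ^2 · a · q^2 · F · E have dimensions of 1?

Sum the exponent of each base dimension across the product:
  M: 2·[ζ]_M + [a]_M + 2·[q]_M + [F]_M + [E]_M = 2·(2) + (0) + 2·(1) + (1) + (1) = 8
  L: 2·[ζ]_L + [a]_L + 2·[q]_L + [F]_L + [E]_L = 2·(-1) + (1) + 2·(0) + (1) + (2) = 2
  T: 2·[ζ]_T + [a]_T + 2·[q]_T + [F]_T + [E]_T = 2·(-1) + (-2) + 2·(-3) + (-2) + (-2) = -14
  N: 2·[ζ]_N + [a]_N + 2·[q]_N + [F]_N + [E]_N = 2·(2) + (0) + 2·(0) + (0) + (0) = 4
Net dimensions [M⁸ L² T⁻¹⁴ N⁴] ≠ [1] — not dimensionless.

no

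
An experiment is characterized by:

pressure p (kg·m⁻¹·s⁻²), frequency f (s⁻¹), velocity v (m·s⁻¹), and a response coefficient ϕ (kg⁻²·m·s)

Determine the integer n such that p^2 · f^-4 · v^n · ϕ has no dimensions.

Balance the L exponent: (1)·n from v, plus 2·(-1) − 4·(0) + (1) = -1 from the rest, must sum to zero.
n − 1 = 0, so n = 1.

1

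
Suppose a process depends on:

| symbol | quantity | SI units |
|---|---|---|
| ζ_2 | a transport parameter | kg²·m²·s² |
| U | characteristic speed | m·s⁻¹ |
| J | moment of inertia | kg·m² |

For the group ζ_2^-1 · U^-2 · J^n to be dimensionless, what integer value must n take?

Balance the M exponent: (1)·n from J, plus −(2) − 2·(0) = -2 from the rest, must sum to zero.
n − 2 = 0, so n = 2.

2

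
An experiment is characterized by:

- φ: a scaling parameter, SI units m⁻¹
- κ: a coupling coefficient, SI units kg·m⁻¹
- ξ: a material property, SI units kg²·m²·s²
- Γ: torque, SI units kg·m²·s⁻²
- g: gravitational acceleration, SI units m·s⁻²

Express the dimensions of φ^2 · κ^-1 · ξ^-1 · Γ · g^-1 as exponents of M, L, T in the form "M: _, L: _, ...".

Collect each base-dimension exponent across the product:
  M: 2·(0) − (1) − (2) + (1) − (0) = -2
  L: 2·(-1) − (-1) − (2) + (2) − (1) = -2
  T: 2·(0) − (0) − (2) + (-2) − (-2) = -2
So the dimensions are [M⁻² L⁻² T⁻²].

M: -2, L: -2, T: -2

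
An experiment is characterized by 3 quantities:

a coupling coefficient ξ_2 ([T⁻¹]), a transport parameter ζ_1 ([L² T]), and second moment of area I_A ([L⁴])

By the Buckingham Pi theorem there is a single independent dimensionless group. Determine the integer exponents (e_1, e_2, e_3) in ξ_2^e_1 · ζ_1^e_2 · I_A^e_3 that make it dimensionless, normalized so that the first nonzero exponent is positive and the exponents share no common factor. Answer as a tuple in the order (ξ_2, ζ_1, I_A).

(2, 2, -1)

L: e_1·(0) + e_2·(2) + e_3·(4) = 0
T: e_1·(-1) + e_2·(1) + e_3·(0) = 0
Solving this homogeneous linear system for the smallest-integer solution (first nonzero entry positive) gives (2, 2, -1).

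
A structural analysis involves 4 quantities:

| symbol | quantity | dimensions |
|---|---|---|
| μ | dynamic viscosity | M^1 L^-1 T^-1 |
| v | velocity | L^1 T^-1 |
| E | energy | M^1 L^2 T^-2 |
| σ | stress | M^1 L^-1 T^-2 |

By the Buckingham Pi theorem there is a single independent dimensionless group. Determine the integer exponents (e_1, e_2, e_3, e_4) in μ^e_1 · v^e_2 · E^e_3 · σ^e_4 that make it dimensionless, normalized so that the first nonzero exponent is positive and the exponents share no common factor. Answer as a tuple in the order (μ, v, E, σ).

M: e_1·(1) + e_2·(0) + e_3·(1) + e_4·(1) = 0
L: e_1·(-1) + e_2·(1) + e_3·(2) + e_4·(-1) = 0
T: e_1·(-1) + e_2·(-1) + e_3·(-2) + e_4·(-2) = 0
Solving this homogeneous linear system for the smallest-integer solution (first nonzero entry positive) gives (3, 3, -1, -2).

(3, 3, -1, -2)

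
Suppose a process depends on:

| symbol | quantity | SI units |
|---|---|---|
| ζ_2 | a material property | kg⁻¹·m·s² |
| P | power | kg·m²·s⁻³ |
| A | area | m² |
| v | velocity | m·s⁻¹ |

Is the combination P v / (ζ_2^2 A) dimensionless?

no

Sum the exponent of each base dimension across the product:
  M: −2·[ζ_2]_M + [P]_M − [A]_M + [v]_M = −2·(-1) + (1) − (0) + (0) = 3
  L: −2·[ζ_2]_L + [P]_L − [A]_L + [v]_L = −2·(1) + (2) − (2) + (1) = -1
  T: −2·[ζ_2]_T + [P]_T − [A]_T + [v]_T = −2·(2) + (-3) − (0) + (-1) = -8
Net dimensions [M³ L⁻¹ T⁻⁸] ≠ [1] — not dimensionless.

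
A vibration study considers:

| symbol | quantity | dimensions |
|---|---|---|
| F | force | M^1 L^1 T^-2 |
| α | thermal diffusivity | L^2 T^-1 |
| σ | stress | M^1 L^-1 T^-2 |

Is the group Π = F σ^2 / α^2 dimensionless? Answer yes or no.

Sum the exponent of each base dimension across the product:
  M: [F]_M − 2·[α]_M + 2·[σ]_M = (1) − 2·(0) + 2·(1) = 3
  L: [F]_L − 2·[α]_L + 2·[σ]_L = (1) − 2·(2) + 2·(-1) = -5
  T: [F]_T − 2·[α]_T + 2·[σ]_T = (-2) − 2·(-1) + 2·(-2) = -4
Net dimensions [M³ L⁻⁵ T⁻⁴] ≠ [1] — not dimensionless.

no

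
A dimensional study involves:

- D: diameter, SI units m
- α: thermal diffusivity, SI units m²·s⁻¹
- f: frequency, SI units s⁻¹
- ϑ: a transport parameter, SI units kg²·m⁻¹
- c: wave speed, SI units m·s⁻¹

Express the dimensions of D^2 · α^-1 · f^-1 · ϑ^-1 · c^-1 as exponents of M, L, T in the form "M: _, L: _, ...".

Collect each base-dimension exponent across the product:
  M: 2·(0) − (0) − (0) − (2) − (0) = -2
  L: 2·(1) − (2) − (0) − (-1) − (1) = 0
  T: 2·(0) − (-1) − (-1) − (0) − (-1) = 3
So the dimensions are [M⁻² T³].

M: -2, L: 0, T: 3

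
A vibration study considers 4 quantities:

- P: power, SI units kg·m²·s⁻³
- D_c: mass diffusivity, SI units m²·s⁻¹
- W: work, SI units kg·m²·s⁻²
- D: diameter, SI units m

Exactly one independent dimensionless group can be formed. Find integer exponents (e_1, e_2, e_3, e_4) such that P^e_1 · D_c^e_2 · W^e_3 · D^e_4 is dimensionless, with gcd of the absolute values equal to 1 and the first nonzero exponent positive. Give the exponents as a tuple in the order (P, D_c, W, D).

(1, -1, -1, 2)

M: e_1·(1) + e_2·(0) + e_3·(1) + e_4·(0) = 0
L: e_1·(2) + e_2·(2) + e_3·(2) + e_4·(1) = 0
T: e_1·(-3) + e_2·(-1) + e_3·(-2) + e_4·(0) = 0
Solving this homogeneous linear system for the smallest-integer solution (first nonzero entry positive) gives (1, -1, -1, 2).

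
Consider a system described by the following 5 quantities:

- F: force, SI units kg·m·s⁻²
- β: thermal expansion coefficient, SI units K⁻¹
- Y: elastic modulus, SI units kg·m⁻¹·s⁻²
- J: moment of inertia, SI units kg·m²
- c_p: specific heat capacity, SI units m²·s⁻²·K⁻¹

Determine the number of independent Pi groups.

There are 5 variables and 4 base dimensions (M, L, T, Θ).
The dimension matrix has rank 4.
Independent dimensionless groups: 5 − 4 = 1.

1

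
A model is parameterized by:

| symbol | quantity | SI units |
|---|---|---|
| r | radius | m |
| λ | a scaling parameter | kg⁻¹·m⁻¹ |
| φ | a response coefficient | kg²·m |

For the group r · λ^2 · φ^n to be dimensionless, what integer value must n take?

Balance the M exponent: (2)·n from φ, plus (0) + 2·(-1) = -2 from the rest, must sum to zero.
2n − 2 = 0, so n = 1.

1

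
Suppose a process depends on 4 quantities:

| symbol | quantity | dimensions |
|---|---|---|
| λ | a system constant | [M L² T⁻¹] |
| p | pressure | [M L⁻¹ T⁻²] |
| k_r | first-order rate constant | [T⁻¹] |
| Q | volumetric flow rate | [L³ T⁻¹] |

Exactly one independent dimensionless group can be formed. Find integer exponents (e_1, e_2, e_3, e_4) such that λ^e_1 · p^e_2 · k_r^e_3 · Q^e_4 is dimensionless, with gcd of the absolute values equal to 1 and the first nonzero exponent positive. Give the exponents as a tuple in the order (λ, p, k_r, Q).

(1, -1, 2, -1)

M: e_1·(1) + e_2·(1) + e_3·(0) + e_4·(0) = 0
L: e_1·(2) + e_2·(-1) + e_3·(0) + e_4·(3) = 0
T: e_1·(-1) + e_2·(-2) + e_3·(-1) + e_4·(-1) = 0
Solving this homogeneous linear system for the smallest-integer solution (first nonzero entry positive) gives (1, -1, 2, -1).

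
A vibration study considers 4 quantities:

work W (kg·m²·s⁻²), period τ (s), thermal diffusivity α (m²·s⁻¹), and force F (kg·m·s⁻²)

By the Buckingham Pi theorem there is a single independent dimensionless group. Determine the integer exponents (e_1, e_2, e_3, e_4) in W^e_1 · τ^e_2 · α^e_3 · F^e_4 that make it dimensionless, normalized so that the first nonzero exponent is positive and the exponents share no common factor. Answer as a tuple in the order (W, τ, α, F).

M: e_1·(1) + e_2·(0) + e_3·(0) + e_4·(1) = 0
L: e_1·(2) + e_2·(0) + e_3·(2) + e_4·(1) = 0
T: e_1·(-2) + e_2·(1) + e_3·(-1) + e_4·(-2) = 0
Solving this homogeneous linear system for the smallest-integer solution (first nonzero entry positive) gives (2, -1, -1, -2).

(2, -1, -1, -2)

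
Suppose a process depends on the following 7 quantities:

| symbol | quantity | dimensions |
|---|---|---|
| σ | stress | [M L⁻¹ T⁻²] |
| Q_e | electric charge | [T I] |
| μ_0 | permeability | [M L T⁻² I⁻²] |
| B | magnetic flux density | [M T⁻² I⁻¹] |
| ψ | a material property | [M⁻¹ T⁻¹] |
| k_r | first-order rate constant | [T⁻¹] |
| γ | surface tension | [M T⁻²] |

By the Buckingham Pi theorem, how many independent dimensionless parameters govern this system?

3

There are 7 variables and 4 base dimensions (M, L, T, I).
The dimension matrix has rank 4.
Independent dimensionless groups: 7 − 4 = 3.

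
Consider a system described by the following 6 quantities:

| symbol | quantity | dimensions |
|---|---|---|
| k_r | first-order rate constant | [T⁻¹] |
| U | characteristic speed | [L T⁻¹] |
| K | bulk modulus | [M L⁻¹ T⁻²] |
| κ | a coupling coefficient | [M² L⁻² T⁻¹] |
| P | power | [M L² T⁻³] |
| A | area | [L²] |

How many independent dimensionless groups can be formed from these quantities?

There are 6 variables and 3 base dimensions (M, L, T).
The dimension matrix has rank 3.
Independent dimensionless groups: 6 − 3 = 3.

3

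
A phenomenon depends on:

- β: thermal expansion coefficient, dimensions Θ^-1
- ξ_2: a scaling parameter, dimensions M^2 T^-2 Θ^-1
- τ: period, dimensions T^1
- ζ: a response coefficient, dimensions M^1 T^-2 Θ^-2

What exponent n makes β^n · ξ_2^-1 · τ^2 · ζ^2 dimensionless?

Balance the Θ exponent: (-1)·n from β, plus −(-1) + 2·(0) + 2·(-2) = -3 from the rest, must sum to zero.
−n − 3 = 0, so n = -3.

-3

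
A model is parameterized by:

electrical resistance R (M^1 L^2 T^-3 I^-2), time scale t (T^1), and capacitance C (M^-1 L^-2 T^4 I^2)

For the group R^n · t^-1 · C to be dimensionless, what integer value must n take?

Balance the M exponent: (1)·n from R, plus −(0) + (-1) = -1 from the rest, must sum to zero.
n − 1 = 0, so n = 1.

1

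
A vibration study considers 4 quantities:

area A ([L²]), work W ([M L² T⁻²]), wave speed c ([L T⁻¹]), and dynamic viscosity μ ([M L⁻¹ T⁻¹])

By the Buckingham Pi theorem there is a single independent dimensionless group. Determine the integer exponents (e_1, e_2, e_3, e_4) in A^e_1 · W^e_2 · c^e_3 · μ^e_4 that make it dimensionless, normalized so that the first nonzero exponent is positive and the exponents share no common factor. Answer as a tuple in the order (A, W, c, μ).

M: e_1·(0) + e_2·(1) + e_3·(0) + e_4·(1) = 0
L: e_1·(2) + e_2·(2) + e_3·(1) + e_4·(-1) = 0
T: e_1·(0) + e_2·(-2) + e_3·(-1) + e_4·(-1) = 0
Solving this homogeneous linear system for the smallest-integer solution (first nonzero entry positive) gives (1, -1, 1, 1).

(1, -1, 1, 1)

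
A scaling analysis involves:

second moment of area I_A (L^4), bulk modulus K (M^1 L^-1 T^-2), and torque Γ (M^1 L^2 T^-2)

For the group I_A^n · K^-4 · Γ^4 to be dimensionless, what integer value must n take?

Balance the L exponent: (4)·n from I_A, plus −4·(-1) + 4·(2) = 12 from the rest, must sum to zero.
4n + 12 = 0, so n = -3.

-3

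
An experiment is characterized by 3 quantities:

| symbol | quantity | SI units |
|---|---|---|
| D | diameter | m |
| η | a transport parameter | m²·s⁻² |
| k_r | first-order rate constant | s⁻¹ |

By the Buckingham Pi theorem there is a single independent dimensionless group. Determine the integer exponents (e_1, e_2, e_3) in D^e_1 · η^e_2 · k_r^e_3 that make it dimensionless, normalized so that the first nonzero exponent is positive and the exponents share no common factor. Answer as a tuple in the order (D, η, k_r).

L: e_1·(1) + e_2·(2) + e_3·(0) = 0
T: e_1·(0) + e_2·(-2) + e_3·(-1) = 0
Solving this homogeneous linear system for the smallest-integer solution (first nonzero entry positive) gives (2, -1, 2).

(2, -1, 2)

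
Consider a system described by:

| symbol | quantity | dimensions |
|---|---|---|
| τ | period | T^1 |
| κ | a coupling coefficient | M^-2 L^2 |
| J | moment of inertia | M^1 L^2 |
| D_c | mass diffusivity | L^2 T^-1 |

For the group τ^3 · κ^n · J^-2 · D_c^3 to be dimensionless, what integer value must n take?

-1

Balance the M exponent: (-2)·n from κ, plus 3·(0) − 2·(1) + 3·(0) = -2 from the rest, must sum to zero.
-2n − 2 = 0, so n = -1.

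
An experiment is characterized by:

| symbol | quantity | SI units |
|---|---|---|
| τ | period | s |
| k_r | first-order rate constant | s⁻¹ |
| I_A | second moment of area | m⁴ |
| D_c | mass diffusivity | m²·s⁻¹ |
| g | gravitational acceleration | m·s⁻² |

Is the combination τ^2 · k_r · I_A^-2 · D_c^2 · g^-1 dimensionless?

Sum the exponent of each base dimension across the product:
  L: 2·[τ]_L + [k_r]_L − 2·[I_A]_L + 2·[D_c]_L − [g]_L = 2·(0) + (0) − 2·(4) + 2·(2) − (1) = -5
  T: 2·[τ]_T + [k_r]_T − 2·[I_A]_T + 2·[D_c]_T − [g]_T = 2·(1) + (-1) − 2·(0) + 2·(-1) − (-2) = 1
Net dimensions [L⁻⁵ T] ≠ [1] — not dimensionless.

no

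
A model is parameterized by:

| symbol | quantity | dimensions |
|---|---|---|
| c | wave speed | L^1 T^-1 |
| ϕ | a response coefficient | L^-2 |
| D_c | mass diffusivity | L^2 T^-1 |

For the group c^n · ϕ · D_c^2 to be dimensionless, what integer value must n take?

Balance the L exponent: (1)·n from c, plus (-2) + 2·(2) = 2 from the rest, must sum to zero.
n + 2 = 0, so n = -2.

-2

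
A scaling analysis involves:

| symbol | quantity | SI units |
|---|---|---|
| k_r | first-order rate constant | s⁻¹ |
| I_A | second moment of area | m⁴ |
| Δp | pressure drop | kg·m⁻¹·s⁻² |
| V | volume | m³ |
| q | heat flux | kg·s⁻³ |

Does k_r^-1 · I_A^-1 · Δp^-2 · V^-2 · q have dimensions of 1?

Sum the exponent of each base dimension across the product:
  M: −[k_r]_M − [I_A]_M − 2·[Δp]_M − 2·[V]_M + [q]_M = −(0) − (0) − 2·(1) − 2·(0) + (1) = -1
  L: −[k_r]_L − [I_A]_L − 2·[Δp]_L − 2·[V]_L + [q]_L = −(0) − (4) − 2·(-1) − 2·(3) + (0) = -8
  T: −[k_r]_T − [I_A]_T − 2·[Δp]_T − 2·[V]_T + [q]_T = −(-1) − (0) − 2·(-2) − 2·(0) + (-3) = 2
Net dimensions [M⁻¹ L⁻⁸ T²] ≠ [1] — not dimensionless.

no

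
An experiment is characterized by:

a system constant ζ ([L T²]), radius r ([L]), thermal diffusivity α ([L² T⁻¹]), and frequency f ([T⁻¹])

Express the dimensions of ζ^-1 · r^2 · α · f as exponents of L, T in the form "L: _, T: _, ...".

Collect each base-dimension exponent across the product:
  L: −(1) + 2·(1) + (2) + (0) = 3
  T: −(2) + 2·(0) + (-1) + (-1) = -4
So the dimensions are [L³ T⁻⁴].

L: 3, T: -4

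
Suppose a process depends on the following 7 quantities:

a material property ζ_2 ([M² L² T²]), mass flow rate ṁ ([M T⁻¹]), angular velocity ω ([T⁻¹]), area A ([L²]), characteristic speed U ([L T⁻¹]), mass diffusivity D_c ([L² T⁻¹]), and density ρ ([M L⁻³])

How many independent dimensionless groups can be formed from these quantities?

There are 7 variables and 3 base dimensions (M, L, T).
The dimension matrix has rank 3.
Independent dimensionless groups: 7 − 3 = 4.

4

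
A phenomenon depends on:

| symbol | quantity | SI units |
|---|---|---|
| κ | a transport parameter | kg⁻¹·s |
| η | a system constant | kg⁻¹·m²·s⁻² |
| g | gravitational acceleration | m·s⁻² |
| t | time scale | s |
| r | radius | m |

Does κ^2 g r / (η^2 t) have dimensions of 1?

Sum the exponent of each base dimension across the product:
  M: 2·[κ]_M − 2·[η]_M + [g]_M − [t]_M + [r]_M = 2·(-1) − 2·(-1) + (0) − (0) + (0) = 0
  L: 2·[κ]_L − 2·[η]_L + [g]_L − [t]_L + [r]_L = 2·(0) − 2·(2) + (1) − (0) + (1) = -2
  T: 2·[κ]_T − 2·[η]_T + [g]_T − [t]_T + [r]_T = 2·(1) − 2·(-2) + (-2) − (1) + (0) = 3
Net dimensions [L⁻² T³] ≠ [1] — not dimensionless.

no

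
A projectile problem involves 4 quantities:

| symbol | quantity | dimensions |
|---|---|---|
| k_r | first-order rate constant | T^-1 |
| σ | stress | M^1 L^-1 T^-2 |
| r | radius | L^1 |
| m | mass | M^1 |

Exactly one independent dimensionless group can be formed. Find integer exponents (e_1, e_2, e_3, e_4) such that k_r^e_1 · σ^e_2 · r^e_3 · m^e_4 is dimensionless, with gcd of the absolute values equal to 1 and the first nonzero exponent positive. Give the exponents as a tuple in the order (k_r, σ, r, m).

M: e_1·(0) + e_2·(1) + e_3·(0) + e_4·(1) = 0
L: e_1·(0) + e_2·(-1) + e_3·(1) + e_4·(0) = 0
T: e_1·(-1) + e_2·(-2) + e_3·(0) + e_4·(0) = 0
Solving this homogeneous linear system for the smallest-integer solution (first nonzero entry positive) gives (2, -1, -1, 1).

(2, -1, -1, 1)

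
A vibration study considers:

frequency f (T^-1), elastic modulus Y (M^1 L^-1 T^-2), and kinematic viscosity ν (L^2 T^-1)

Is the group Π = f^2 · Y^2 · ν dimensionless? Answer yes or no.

Sum the exponent of each base dimension across the product:
  M: 2·[f]_M + 2·[Y]_M + [ν]_M = 2·(0) + 2·(1) + (0) = 2
  L: 2·[f]_L + 2·[Y]_L + [ν]_L = 2·(0) + 2·(-1) + (2) = 0
  T: 2·[f]_T + 2·[Y]_T + [ν]_T = 2·(-1) + 2·(-2) + (-1) = -7
Net dimensions [M² T⁻⁷] ≠ [1] — not dimensionless.

no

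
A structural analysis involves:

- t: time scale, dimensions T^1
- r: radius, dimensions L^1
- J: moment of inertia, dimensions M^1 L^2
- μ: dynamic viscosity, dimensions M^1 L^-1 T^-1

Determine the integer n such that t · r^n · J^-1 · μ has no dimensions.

3

Balance the L exponent: (1)·n from r, plus (0) − (2) + (-1) = -3 from the rest, must sum to zero.
n − 3 = 0, so n = 3.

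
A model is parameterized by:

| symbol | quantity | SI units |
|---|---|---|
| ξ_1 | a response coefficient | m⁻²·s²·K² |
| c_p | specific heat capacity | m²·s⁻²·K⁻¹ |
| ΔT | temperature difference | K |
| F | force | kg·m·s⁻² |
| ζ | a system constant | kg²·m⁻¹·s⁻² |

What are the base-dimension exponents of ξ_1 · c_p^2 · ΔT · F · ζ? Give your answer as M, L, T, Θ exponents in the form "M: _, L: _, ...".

M: 3, L: 2, T: -6, Θ: 1

Collect each base-dimension exponent across the product:
  M: (0) + 2·(0) + (0) + (1) + (2) = 3
  L: (-2) + 2·(2) + (0) + (1) + (-1) = 2
  T: (2) + 2·(-2) + (0) + (-2) + (-2) = -6
  Θ: (2) + 2·(-1) + (1) + (0) + (0) = 1
So the dimensions are [M³ L² T⁻⁶ Θ].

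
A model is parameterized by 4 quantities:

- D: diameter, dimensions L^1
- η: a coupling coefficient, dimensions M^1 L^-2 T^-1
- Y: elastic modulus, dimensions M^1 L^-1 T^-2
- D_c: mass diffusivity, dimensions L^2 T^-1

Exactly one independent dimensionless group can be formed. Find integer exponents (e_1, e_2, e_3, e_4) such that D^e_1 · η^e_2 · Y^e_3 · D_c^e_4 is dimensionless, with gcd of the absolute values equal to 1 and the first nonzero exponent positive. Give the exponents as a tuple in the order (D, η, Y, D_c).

(1, -1, 1, -1)

M: e_1·(0) + e_2·(1) + e_3·(1) + e_4·(0) = 0
L: e_1·(1) + e_2·(-2) + e_3·(-1) + e_4·(2) = 0
T: e_1·(0) + e_2·(-1) + e_3·(-2) + e_4·(-1) = 0
Solving this homogeneous linear system for the smallest-integer solution (first nonzero entry positive) gives (1, -1, 1, -1).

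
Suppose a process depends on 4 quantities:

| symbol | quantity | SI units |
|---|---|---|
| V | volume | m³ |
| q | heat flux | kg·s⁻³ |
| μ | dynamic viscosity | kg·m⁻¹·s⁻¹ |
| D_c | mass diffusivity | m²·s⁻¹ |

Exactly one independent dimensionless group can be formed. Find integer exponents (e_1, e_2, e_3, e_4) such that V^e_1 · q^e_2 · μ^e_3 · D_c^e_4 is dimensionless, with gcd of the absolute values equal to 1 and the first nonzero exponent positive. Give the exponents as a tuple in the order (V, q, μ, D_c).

M: e_1·(0) + e_2·(1) + e_3·(1) + e_4·(0) = 0
L: e_1·(3) + e_2·(0) + e_3·(-1) + e_4·(2) = 0
T: e_1·(0) + e_2·(-3) + e_3·(-1) + e_4·(-1) = 0
Solving this homogeneous linear system for the smallest-integer solution (first nonzero entry positive) gives (1, 1, -1, -2).

(1, 1, -1, -2)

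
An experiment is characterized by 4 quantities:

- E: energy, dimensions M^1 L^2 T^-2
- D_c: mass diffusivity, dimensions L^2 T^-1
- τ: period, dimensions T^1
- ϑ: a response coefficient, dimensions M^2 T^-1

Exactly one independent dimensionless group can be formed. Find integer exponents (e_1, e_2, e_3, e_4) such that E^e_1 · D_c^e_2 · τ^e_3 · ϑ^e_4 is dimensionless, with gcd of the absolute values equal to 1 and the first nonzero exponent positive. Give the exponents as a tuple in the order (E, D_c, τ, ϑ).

M: e_1·(1) + e_2·(0) + e_3·(0) + e_4·(2) = 0
L: e_1·(2) + e_2·(2) + e_3·(0) + e_4·(0) = 0
T: e_1·(-2) + e_2·(-1) + e_3·(1) + e_4·(-1) = 0
Solving this homogeneous linear system for the smallest-integer solution (first nonzero entry positive) gives (2, -2, 1, -1).

(2, -2, 1, -1)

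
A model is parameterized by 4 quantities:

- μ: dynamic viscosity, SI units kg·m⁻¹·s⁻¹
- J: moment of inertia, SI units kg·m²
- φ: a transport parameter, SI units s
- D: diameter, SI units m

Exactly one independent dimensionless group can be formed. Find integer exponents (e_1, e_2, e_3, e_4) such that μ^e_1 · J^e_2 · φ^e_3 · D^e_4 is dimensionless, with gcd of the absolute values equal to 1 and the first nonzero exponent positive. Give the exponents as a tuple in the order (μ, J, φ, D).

M: e_1·(1) + e_2·(1) + e_3·(0) + e_4·(0) = 0
L: e_1·(-1) + e_2·(2) + e_3·(0) + e_4·(1) = 0
T: e_1·(-1) + e_2·(0) + e_3·(1) + e_4·(0) = 0
Solving this homogeneous linear system for the smallest-integer solution (first nonzero entry positive) gives (1, -1, 1, 3).

(1, -1, 1, 3)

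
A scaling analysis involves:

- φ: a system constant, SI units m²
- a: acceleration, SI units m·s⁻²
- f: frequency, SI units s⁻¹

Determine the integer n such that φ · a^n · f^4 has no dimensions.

Balance the L exponent: (1)·n from a, plus (2) + 4·(0) = 2 from the rest, must sum to zero.
n + 2 = 0, so n = -2.

-2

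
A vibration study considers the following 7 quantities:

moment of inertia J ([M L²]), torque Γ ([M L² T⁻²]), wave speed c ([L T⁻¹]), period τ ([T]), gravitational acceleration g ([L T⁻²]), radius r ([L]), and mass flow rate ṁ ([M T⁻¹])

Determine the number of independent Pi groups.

There are 7 variables and 3 base dimensions (M, L, T).
The dimension matrix has rank 3.
Independent dimensionless groups: 7 − 3 = 4.

4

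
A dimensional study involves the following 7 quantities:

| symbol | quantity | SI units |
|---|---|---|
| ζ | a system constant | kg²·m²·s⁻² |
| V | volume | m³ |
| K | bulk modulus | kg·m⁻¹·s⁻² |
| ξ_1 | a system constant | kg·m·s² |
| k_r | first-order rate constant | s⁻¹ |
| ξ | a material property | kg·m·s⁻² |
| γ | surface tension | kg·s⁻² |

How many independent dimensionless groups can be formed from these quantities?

4

There are 7 variables and 3 base dimensions (M, L, T).
The dimension matrix has rank 3.
Independent dimensionless groups: 7 − 3 = 4.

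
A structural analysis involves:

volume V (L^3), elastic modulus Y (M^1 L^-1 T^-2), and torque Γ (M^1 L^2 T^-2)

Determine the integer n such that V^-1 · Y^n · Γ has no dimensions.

-1

Balance the M exponent: (1)·n from Y, plus −(0) + (1) = 1 from the rest, must sum to zero.
n + 1 = 0, so n = -1.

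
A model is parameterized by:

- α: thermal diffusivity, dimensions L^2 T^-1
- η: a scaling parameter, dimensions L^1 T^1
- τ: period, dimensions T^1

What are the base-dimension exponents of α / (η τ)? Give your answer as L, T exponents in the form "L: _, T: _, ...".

L: 1, T: -3

Collect each base-dimension exponent across the product:
  L: (2) − (1) − (0) = 1
  T: (-1) − (1) − (1) = -3
So the dimensions are [L T⁻³].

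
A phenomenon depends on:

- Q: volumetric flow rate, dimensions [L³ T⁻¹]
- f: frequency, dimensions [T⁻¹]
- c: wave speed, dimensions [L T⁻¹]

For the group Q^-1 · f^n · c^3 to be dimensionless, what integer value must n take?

Balance the T exponent: (-1)·n from f, plus −(-1) + 3·(-1) = -2 from the rest, must sum to zero.
−n − 2 = 0, so n = -2.

-2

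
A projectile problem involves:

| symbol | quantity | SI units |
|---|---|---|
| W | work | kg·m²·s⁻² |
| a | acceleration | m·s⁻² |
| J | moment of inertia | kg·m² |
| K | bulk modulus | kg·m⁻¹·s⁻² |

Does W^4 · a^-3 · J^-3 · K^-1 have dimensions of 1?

Sum the exponent of each base dimension across the product:
  M: 4·[W]_M − 3·[a]_M − 3·[J]_M − [K]_M = 4·(1) − 3·(0) − 3·(1) − (1) = 0
  L: 4·[W]_L − 3·[a]_L − 3·[J]_L − [K]_L = 4·(2) − 3·(1) − 3·(2) − (-1) = 0
  T: 4·[W]_T − 3·[a]_T − 3·[J]_T − [K]_T = 4·(-2) − 3·(-2) − 3·(0) − (-2) = 0
All base exponents vanish — dimensionless.

yes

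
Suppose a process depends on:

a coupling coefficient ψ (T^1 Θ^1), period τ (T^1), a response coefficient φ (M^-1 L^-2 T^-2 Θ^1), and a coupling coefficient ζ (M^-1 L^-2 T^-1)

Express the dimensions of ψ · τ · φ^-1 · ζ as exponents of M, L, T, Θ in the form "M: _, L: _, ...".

Collect each base-dimension exponent across the product:
  M: (0) + (0) − (-1) + (-1) = 0
  L: (0) + (0) − (-2) + (-2) = 0
  T: (1) + (1) − (-2) + (-1) = 3
  Θ: (1) + (0) − (1) + (0) = 0
So the dimensions are [T³].

M: 0, L: 0, T: 3, Θ: 0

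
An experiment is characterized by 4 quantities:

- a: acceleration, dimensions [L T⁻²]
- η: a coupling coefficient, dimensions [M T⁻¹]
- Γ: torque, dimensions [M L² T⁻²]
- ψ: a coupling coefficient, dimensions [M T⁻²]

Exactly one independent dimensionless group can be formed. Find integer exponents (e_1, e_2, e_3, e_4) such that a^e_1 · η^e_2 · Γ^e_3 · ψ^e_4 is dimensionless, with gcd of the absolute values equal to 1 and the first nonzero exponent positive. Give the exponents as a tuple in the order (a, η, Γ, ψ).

M: e_1·(0) + e_2·(1) + e_3·(1) + e_4·(1) = 0
L: e_1·(1) + e_2·(0) + e_3·(2) + e_4·(0) = 0
T: e_1·(-2) + e_2·(-1) + e_3·(-2) + e_4·(-2) = 0
Solving this homogeneous linear system for the smallest-integer solution (first nonzero entry positive) gives (2, 4, -1, -3).

(2, 4, -1, -3)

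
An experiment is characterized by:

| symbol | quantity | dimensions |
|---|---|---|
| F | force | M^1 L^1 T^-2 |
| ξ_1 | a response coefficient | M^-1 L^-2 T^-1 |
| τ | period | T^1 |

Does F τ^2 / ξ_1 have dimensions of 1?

Sum the exponent of each base dimension across the product:
  M: [F]_M − [ξ_1]_M + 2·[τ]_M = (1) − (-1) + 2·(0) = 2
  L: [F]_L − [ξ_1]_L + 2·[τ]_L = (1) − (-2) + 2·(0) = 3
  T: [F]_T − [ξ_1]_T + 2·[τ]_T = (-2) − (-1) + 2·(1) = 1
Net dimensions [M² L³ T] ≠ [1] — not dimensionless.

no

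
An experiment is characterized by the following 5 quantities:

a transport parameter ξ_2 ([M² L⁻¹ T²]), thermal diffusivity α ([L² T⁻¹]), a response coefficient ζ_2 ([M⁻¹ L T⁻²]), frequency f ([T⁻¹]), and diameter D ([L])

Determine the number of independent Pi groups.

2

There are 5 variables and 3 base dimensions (M, L, T).
The dimension matrix has rank 3.
Independent dimensionless groups: 5 − 3 = 2.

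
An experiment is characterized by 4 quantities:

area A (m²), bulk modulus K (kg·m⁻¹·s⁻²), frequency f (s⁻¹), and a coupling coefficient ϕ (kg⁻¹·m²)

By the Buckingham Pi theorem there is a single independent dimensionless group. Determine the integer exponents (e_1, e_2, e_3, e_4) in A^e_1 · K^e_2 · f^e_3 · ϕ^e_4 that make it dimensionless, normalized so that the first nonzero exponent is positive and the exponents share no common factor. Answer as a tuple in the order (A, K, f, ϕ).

M: e_1·(0) + e_2·(1) + e_3·(0) + e_4·(-1) = 0
L: e_1·(2) + e_2·(-1) + e_3·(0) + e_4·(2) = 0
T: e_1·(0) + e_2·(-2) + e_3·(-1) + e_4·(0) = 0
Solving this homogeneous linear system for the smallest-integer solution (first nonzero entry positive) gives (1, -2, 4, -2).

(1, -2, 4, -2)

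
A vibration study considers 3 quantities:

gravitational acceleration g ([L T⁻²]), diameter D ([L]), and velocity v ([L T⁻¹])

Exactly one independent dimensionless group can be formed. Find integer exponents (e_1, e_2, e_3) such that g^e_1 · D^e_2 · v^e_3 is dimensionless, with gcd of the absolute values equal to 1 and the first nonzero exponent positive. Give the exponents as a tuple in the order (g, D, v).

(1, 1, -2)

L: e_1·(1) + e_2·(1) + e_3·(1) = 0
T: e_1·(-2) + e_2·(0) + e_3·(-1) = 0
Solving this homogeneous linear system for the smallest-integer solution (first nonzero entry positive) gives (1, 1, -2).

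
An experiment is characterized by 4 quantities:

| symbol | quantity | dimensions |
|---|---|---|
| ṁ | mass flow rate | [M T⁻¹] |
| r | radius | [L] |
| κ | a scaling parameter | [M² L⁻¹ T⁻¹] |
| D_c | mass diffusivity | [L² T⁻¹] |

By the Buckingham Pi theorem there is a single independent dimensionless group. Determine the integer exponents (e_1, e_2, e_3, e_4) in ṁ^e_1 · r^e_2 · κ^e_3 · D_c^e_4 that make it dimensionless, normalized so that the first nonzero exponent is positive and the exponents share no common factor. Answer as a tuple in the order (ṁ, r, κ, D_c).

(2, 1, -1, -1)

M: e_1·(1) + e_2·(0) + e_3·(2) + e_4·(0) = 0
L: e_1·(0) + e_2·(1) + e_3·(-1) + e_4·(2) = 0
T: e_1·(-1) + e_2·(0) + e_3·(-1) + e_4·(-1) = 0
Solving this homogeneous linear system for the smallest-integer solution (first nonzero entry positive) gives (2, 1, -1, -1).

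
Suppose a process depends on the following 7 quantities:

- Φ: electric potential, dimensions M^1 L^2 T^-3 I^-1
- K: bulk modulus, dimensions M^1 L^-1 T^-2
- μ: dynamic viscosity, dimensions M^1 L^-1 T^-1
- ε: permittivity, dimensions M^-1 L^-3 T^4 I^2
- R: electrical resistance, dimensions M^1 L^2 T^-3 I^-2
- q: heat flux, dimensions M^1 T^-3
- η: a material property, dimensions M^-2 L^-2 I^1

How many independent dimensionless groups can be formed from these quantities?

3

There are 7 variables and 4 base dimensions (M, L, T, I).
The dimension matrix has rank 4.
Independent dimensionless groups: 7 − 4 = 3.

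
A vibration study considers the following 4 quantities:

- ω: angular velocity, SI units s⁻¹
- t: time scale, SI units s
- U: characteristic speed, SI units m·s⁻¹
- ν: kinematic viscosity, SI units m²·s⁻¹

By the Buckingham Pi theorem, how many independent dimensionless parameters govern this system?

2

There are 4 variables and 2 base dimensions (L, T).
The dimension matrix has rank 2.
Independent dimensionless groups: 4 − 2 = 2.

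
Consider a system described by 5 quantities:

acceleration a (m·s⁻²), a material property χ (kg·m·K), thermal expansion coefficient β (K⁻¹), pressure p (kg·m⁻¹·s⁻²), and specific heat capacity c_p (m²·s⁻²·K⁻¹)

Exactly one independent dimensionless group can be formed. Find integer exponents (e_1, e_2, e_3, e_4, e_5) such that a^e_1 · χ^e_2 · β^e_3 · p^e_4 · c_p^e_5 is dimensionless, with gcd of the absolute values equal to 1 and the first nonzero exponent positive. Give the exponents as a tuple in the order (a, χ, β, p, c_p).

M: e_1·(0) + e_2·(1) + e_3·(0) + e_4·(1) + e_5·(0) = 0
L: e_1·(1) + e_2·(1) + e_3·(0) + e_4·(-1) + e_5·(2) = 0
T: e_1·(-2) + e_2·(0) + e_3·(0) + e_4·(-2) + e_5·(-2) = 0
Θ: e_1·(0) + e_2·(1) + e_3·(-1) + e_4·(0) + e_5·(-1) = 0
Solving this homogeneous linear system for the smallest-integer solution (first nonzero entry positive) gives (4, 1, 4, -1, -3).

(4, 1, 4, -1, -3)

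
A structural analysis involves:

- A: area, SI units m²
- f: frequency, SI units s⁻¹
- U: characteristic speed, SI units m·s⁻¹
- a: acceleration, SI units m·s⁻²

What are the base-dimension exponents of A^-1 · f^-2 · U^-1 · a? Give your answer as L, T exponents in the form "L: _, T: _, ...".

L: -2, T: 1

Collect each base-dimension exponent across the product:
  L: −(2) − 2·(0) − (1) + (1) = -2
  T: −(0) − 2·(-1) − (-1) + (-2) = 1
So the dimensions are [L⁻² T].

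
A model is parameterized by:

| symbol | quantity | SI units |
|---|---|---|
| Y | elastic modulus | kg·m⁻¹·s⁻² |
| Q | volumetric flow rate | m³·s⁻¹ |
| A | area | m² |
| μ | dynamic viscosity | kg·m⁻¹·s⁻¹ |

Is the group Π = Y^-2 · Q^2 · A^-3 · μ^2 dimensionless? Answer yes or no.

yes

Sum the exponent of each base dimension across the product:
  M: −2·[Y]_M + 2·[Q]_M − 3·[A]_M + 2·[μ]_M = −2·(1) + 2·(0) − 3·(0) + 2·(1) = 0
  L: −2·[Y]_L + 2·[Q]_L − 3·[A]_L + 2·[μ]_L = −2·(-1) + 2·(3) − 3·(2) + 2·(-1) = 0
  T: −2·[Y]_T + 2·[Q]_T − 3·[A]_T + 2·[μ]_T = −2·(-2) + 2·(-1) − 3·(0) + 2·(-1) = 0
All base exponents vanish — dimensionless.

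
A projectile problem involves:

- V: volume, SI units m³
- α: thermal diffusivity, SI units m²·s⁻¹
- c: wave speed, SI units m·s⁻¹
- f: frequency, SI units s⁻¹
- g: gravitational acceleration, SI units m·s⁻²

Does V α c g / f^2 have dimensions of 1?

no

Sum the exponent of each base dimension across the product:
  L: [V]_L + [α]_L + [c]_L − 2·[f]_L + [g]_L = (3) + (2) + (1) − 2·(0) + (1) = 7
  T: [V]_T + [α]_T + [c]_T − 2·[f]_T + [g]_T = (0) + (-1) + (-1) − 2·(-1) + (-2) = -2
Net dimensions [L⁷ T⁻²] ≠ [1] — not dimensionless.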